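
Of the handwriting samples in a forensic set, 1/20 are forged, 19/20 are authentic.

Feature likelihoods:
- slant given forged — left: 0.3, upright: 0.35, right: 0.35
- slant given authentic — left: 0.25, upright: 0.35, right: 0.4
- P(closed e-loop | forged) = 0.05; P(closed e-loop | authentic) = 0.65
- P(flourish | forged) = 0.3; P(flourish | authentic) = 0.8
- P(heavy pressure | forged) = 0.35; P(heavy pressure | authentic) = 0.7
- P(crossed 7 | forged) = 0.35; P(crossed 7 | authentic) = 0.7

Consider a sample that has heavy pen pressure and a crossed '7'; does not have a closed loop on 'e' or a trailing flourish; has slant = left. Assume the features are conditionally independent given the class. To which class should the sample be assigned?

forged: 0.05 × 0.3 × (1−0.05) × (1−0.3) × 0.35 × 0.35 = 0.0012219375
authentic: 0.95 × 0.25 × (1−0.65) × (1−0.8) × 0.7 × 0.7 = 0.00814625
Highest score → authentic.

authentic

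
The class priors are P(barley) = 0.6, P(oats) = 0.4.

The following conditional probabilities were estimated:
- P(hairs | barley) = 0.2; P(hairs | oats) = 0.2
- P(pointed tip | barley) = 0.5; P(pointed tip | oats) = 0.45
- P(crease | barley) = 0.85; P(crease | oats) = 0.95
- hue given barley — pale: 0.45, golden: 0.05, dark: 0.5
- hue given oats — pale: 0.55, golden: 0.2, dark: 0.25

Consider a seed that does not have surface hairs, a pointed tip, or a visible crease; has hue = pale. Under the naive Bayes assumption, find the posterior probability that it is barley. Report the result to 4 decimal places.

barley: 0.6 × (1−0.2) × (1−0.5) × (1−0.85) × 0.45 = 0.0162
oats: 0.4 × (1−0.2) × (1−0.45) × (1−0.95) × 0.55 = 0.00484
P(barley | x) = 0.0162 / 0.02104 ≈ 0.7700

0.7700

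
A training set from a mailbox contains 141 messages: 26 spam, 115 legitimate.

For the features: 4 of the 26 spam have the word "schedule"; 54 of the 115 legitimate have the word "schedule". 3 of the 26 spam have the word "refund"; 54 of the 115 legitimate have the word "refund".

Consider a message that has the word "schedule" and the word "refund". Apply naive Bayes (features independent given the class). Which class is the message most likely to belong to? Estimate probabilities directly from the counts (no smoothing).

legitimate

spam: (26/141) × (4/26) × (3/26) ≈ 0.00327332
legitimate: (115/141) × (54/115) × (54/115) ≈ 0.179833
Highest score → legitimate.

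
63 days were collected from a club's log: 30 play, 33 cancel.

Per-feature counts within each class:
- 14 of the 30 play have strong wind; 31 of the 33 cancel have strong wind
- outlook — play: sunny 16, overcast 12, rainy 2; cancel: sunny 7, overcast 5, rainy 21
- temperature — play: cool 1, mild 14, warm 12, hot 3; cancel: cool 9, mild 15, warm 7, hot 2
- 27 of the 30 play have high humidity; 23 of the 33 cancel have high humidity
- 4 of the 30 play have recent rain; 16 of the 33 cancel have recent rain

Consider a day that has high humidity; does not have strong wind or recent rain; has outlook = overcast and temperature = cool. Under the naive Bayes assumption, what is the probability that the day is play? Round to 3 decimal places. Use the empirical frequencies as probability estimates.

0.849

play: (30/63) × (16/30) × (12/30) × (1/30) × (27/30) × (26/30) ≈ 0.00264127
cancel: (33/63) × (2/33) × (5/33) × (9/33) × (23/33) × (17/33) ≈ 0.000471002
P(play | x) = 0.00264127 / 0.003112272 ≈ 0.849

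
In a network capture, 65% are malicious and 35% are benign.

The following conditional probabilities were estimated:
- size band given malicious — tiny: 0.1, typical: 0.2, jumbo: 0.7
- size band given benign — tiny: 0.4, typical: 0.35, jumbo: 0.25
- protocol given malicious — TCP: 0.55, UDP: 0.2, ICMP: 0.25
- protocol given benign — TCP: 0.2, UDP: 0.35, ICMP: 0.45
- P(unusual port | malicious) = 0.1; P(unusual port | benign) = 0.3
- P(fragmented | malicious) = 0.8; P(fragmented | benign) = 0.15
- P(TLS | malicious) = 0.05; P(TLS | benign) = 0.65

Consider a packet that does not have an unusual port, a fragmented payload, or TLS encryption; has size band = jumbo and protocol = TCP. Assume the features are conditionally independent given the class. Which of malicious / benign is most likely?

malicious

malicious: 0.65 × 0.7 × 0.55 × (1−0.1) × (1−0.8) × (1−0.05) = 0.04279275
benign: 0.35 × 0.25 × 0.2 × (1−0.3) × (1−0.15) × (1−0.65) = 0.003644375
Highest score → malicious.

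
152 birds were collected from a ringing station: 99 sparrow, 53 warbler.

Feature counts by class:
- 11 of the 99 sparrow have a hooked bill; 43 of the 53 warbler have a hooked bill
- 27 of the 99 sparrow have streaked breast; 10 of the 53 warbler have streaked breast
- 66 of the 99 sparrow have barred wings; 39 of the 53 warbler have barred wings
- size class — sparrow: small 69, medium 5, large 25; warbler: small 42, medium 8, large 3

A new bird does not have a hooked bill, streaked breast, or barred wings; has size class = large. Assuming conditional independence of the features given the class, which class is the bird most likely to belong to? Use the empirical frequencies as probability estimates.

sparrow

sparrow: (99/152) × (88/99) × (72/99) × (33/99) × (25/99) ≈ 0.0354421
warbler: (53/152) × (10/53) × (43/53) × (14/53) × (3/53) ≈ 0.00079808
Highest score → sparrow.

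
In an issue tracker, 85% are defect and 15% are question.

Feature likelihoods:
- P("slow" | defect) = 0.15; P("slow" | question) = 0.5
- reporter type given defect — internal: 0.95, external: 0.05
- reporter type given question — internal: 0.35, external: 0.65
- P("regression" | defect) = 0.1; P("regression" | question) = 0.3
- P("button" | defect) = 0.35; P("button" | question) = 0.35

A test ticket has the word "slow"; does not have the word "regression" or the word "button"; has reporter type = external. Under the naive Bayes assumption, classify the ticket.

defect: 0.85 × 0.15 × 0.05 × (1−0.1) × (1−0.35) = 0.003729375
question: 0.15 × 0.5 × 0.65 × (1−0.3) × (1−0.35) = 0.02218125
Highest score → question.

question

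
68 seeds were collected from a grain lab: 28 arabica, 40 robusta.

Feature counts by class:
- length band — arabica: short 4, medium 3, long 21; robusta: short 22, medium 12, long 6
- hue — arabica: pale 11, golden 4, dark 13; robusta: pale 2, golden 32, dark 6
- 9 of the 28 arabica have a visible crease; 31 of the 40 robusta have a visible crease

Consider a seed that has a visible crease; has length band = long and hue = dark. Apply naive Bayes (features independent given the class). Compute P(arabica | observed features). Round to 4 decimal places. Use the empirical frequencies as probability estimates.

arabica: (28/68) × (21/28) × (13/28) × (9/28) ≈ 0.0460872
robusta: (40/68) × (6/40) × (6/40) × (31/40) ≈ 0.0102574
P(arabica | x) = 0.0460872 / 0.0563446 ≈ 0.8180

0.8180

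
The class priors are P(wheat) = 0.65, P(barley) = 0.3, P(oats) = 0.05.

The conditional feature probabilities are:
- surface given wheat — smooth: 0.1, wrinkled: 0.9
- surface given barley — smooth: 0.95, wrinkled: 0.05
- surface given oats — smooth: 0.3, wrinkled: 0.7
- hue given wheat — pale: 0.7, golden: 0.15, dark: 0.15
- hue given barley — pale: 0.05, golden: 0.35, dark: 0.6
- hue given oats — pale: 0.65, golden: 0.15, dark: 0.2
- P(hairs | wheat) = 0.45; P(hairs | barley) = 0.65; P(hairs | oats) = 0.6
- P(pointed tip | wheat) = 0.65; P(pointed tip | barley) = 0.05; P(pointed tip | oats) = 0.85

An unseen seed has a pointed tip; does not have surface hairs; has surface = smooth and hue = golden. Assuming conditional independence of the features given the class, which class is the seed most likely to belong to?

wheat

wheat: 0.65 × 0.1 × 0.15 × (1−0.45) × 0.65 = 0.003485625
barley: 0.3 × 0.95 × 0.35 × (1−0.65) × 0.05 = 0.001745625
oats: 0.05 × 0.3 × 0.15 × (1−0.6) × 0.85 = 0.000765
Highest score → wheat.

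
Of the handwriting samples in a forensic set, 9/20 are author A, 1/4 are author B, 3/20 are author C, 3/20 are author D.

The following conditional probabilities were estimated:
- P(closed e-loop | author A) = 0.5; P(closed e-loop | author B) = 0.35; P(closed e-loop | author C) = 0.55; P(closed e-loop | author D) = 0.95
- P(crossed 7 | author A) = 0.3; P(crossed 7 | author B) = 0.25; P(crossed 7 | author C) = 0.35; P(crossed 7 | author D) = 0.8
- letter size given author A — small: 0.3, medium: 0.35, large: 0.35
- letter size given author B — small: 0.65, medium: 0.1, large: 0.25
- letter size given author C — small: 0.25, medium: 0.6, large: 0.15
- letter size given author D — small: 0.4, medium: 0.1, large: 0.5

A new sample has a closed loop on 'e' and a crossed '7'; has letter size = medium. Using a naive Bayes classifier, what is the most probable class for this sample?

author A

author A: 0.45 × 0.5 × 0.3 × 0.35 = 0.023625
author B: 0.25 × 0.35 × 0.25 × 0.1 = 0.0021875
author C: 0.15 × 0.55 × 0.35 × 0.6 = 0.017325
author D: 0.15 × 0.95 × 0.8 × 0.1 = 0.0114
Highest score → author A.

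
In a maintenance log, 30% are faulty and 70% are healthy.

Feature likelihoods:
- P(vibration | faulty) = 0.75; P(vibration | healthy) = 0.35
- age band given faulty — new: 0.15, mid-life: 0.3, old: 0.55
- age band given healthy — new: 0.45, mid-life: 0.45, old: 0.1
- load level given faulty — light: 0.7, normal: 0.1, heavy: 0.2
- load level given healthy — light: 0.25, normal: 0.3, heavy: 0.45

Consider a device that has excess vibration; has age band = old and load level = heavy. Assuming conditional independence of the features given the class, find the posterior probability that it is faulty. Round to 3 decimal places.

faulty: 0.3 × 0.75 × 0.55 × 0.2 = 0.02475
healthy: 0.7 × 0.35 × 0.1 × 0.45 = 0.011025
P(faulty | x) = 0.02475 / 0.035775 ≈ 0.692

0.692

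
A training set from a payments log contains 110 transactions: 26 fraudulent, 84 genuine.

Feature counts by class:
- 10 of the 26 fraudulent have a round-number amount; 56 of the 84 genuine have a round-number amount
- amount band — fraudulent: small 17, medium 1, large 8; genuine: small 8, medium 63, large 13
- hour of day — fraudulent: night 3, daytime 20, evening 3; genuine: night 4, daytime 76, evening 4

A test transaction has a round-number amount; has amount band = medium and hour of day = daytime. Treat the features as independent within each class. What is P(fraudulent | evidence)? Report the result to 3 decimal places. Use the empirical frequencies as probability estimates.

fraudulent: (26/110) × (10/26) × (1/26) × (20/26) ≈ 0.00268962
genuine: (84/110) × (56/84) × (63/84) × (76/84) ≈ 0.345455
P(fraudulent | x) = 0.00268962 / 0.34814462 ≈ 0.008

0.008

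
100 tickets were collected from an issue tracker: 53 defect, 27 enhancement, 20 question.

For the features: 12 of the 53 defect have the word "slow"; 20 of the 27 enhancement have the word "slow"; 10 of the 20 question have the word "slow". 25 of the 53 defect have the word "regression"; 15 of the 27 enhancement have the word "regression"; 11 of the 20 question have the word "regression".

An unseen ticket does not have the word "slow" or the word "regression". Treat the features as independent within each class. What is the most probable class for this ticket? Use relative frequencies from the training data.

defect: (53/100) × (41/53) × (28/53) ≈ 0.216604
enhancement: (27/100) × (7/27) × (12/27) ≈ 0.0311111
question: (20/100) × (10/20) × (9/20) = 0.045
Highest score → defect.

defect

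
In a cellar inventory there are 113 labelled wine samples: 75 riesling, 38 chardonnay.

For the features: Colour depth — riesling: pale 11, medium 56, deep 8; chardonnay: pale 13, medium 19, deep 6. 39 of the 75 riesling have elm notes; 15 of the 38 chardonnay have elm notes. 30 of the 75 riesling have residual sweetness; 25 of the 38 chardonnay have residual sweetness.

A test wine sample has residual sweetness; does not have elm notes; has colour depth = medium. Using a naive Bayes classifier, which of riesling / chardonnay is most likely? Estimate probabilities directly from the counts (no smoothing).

riesling: (75/113) × (56/75) × (36/75) × (30/75) ≈ 0.0951504
chardonnay: (38/113) × (19/38) × (23/38) × (25/38) ≈ 0.0669539
Highest score → riesling.

riesling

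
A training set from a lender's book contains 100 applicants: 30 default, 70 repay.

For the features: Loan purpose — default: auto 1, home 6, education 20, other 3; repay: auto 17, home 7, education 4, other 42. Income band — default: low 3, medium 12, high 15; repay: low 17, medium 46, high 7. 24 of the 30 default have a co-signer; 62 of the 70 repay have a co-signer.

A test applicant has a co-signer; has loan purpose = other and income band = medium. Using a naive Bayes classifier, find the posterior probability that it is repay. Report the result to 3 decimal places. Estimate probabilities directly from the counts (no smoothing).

0.962

default: (30/100) × (3/30) × (12/30) × (24/30) = 0.0096
repay: (70/100) × (42/70) × (46/70) × (62/70) ≈ 0.244457
P(repay | x) = 0.244457 / 0.254057 ≈ 0.962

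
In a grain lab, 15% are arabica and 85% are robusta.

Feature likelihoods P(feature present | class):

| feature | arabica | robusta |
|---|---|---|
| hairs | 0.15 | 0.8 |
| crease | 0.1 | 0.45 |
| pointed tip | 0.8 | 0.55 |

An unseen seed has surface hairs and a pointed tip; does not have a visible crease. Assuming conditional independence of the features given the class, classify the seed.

arabica: 0.15 × 0.15 × (1−0.1) × 0.8 = 0.0162
robusta: 0.85 × 0.8 × (1−0.45) × 0.55 = 0.2057
Highest score → robusta.

robusta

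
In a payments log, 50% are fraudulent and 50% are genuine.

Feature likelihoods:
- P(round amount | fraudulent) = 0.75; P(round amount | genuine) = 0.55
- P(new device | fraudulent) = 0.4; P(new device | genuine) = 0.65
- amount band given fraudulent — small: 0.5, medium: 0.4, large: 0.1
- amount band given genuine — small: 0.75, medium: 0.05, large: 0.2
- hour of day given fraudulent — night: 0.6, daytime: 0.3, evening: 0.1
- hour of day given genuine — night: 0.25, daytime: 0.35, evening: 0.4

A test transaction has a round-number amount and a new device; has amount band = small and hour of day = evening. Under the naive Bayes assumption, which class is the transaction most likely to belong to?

genuine

fraudulent: 0.5 × 0.75 × 0.4 × 0.5 × 0.1 = 0.0075
genuine: 0.5 × 0.55 × 0.65 × 0.75 × 0.4 = 0.053625
Highest score → genuine.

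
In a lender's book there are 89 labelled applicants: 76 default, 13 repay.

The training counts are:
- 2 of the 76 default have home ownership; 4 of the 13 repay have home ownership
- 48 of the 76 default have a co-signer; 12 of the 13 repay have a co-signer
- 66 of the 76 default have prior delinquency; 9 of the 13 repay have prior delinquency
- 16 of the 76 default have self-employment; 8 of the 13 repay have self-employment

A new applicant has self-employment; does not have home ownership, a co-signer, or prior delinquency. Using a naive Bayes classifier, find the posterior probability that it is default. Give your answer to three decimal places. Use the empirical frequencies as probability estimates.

default: (76/89) × (74/76) × (28/76) × (10/76) × (16/76) ≈ 0.00848553
repay: (13/89) × (9/13) × (1/13) × (4/13) × (8/13) ≈ 0.0014729
P(default | x) = 0.00848553 / 0.00995843 ≈ 0.852

0.852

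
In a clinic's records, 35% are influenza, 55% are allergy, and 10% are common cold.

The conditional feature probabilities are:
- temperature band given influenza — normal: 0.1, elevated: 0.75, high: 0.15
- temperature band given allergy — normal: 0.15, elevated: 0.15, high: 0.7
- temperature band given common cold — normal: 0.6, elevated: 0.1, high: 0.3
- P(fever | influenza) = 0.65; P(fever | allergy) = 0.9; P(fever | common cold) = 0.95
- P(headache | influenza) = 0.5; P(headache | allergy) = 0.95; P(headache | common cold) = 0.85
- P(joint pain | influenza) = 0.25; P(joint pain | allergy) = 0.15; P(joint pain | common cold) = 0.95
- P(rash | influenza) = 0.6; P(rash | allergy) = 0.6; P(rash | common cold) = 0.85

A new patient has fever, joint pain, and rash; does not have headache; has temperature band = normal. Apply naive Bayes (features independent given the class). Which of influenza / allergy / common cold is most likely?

common cold

influenza: 0.35 × 0.1 × 0.65 × (1−0.5) × 0.25 × 0.6 = 0.00170625
allergy: 0.55 × 0.15 × 0.9 × (1−0.95) × 0.15 × 0.6 = 0.000334125
common cold: 0.1 × 0.6 × 0.95 × (1−0.85) × 0.95 × 0.85 = 0.006904125
Highest score → common cold.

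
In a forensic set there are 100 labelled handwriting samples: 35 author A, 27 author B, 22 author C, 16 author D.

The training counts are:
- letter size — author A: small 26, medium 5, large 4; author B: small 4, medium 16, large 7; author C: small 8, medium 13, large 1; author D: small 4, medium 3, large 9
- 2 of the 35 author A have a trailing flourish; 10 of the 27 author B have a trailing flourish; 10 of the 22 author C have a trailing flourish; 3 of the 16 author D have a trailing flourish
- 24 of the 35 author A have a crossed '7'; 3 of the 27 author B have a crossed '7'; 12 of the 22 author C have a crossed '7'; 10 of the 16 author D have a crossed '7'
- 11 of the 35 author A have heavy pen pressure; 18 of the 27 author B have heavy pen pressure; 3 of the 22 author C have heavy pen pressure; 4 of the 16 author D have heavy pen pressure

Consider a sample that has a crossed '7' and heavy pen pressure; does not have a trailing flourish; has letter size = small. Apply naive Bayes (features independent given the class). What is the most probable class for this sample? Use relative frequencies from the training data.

author A: (35/100) × (26/35) × (33/35) × (24/35) × (11/35) ≈ 0.0528308
author B: (27/100) × (4/27) × (17/27) × (3/27) × (18/27) ≈ 0.00186557
author C: (22/100) × (8/22) × (12/22) × (12/22) × (3/22) ≈ 0.00324568
author D: (16/100) × (4/16) × (13/16) × (10/16) × (4/16) = 0.005078125
Highest score → author A.

author A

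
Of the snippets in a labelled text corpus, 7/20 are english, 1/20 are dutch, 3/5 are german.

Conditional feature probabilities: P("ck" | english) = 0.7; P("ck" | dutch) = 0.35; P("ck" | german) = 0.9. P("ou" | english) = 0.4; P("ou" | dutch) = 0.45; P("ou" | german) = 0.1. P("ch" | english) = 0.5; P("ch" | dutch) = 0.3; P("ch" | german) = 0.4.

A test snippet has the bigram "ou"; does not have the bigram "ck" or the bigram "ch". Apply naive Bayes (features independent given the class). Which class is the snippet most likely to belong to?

english: 0.35 × (1−0.7) × 0.4 × (1−0.5) = 0.021
dutch: 0.05 × (1−0.35) × 0.45 × (1−0.3) = 0.0102375
german: 0.6 × (1−0.9) × 0.1 × (1−0.4) = 0.0036
Highest score → english.

english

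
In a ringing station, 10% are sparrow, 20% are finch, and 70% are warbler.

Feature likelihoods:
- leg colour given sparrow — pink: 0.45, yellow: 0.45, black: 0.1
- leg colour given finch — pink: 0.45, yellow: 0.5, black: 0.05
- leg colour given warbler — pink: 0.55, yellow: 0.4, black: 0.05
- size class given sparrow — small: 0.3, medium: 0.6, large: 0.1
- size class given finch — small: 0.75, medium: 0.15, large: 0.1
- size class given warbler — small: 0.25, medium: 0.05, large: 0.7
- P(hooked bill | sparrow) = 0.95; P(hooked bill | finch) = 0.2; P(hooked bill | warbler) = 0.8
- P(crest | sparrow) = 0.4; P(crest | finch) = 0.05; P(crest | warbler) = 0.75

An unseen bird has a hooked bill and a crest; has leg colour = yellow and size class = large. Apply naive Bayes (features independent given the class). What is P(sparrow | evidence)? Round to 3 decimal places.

sparrow: 0.1 × 0.45 × 0.1 × 0.95 × 0.4 = 0.00171
finch: 0.2 × 0.5 × 0.1 × 0.2 × 0.05 = 0.0001
warbler: 0.7 × 0.4 × 0.7 × 0.8 × 0.75 = 0.1176
P(sparrow | x) = 0.00171 / 0.11941 ≈ 0.014

0.014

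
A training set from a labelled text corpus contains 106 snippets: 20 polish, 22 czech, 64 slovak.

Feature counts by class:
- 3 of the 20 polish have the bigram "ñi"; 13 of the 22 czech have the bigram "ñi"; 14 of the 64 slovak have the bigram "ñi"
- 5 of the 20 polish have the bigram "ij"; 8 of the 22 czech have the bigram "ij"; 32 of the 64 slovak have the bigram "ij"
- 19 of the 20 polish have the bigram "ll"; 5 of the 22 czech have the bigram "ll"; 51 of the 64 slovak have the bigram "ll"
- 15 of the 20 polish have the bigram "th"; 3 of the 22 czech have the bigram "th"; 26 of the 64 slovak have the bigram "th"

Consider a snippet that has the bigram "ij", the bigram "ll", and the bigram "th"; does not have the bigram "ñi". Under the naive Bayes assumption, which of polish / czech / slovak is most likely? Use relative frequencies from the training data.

polish: (20/106) × (17/20) × (5/20) × (19/20) × (15/20) ≈ 0.0285672
czech: (22/106) × (9/22) × (8/22) × (5/22) × (3/22) ≈ 0.000956863
slovak: (64/106) × (50/64) × (32/64) × (51/64) × (26/64) ≈ 0.0763515
Highest score → slovak.

slovak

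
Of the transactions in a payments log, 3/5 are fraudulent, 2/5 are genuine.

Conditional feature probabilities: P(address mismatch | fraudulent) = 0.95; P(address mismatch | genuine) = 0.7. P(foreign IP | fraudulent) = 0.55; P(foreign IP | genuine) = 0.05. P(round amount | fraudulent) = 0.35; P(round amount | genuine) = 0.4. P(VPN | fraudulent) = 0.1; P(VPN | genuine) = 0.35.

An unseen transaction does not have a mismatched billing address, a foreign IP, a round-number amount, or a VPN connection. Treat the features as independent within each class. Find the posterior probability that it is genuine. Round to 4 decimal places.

0.8492

fraudulent: 0.6 × (1−0.95) × (1−0.55) × (1−0.35) × (1−0.1) = 0.0078975
genuine: 0.4 × (1−0.7) × (1−0.05) × (1−0.4) × (1−0.35) = 0.04446
P(genuine | x) = 0.04446 / 0.0523575 ≈ 0.8492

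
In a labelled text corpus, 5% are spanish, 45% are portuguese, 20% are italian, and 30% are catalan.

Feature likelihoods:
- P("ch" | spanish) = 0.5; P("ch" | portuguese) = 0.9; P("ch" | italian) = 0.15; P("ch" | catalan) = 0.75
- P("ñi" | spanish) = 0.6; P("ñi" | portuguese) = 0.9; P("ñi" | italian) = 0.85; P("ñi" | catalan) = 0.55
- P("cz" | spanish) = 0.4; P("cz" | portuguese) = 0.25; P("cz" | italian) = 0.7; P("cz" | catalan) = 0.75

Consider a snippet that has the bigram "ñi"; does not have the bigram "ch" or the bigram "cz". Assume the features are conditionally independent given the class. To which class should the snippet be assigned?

italian

spanish: 0.05 × (1−0.5) × 0.6 × (1−0.4) = 0.009
portuguese: 0.45 × (1−0.9) × 0.9 × (1−0.25) = 0.030375
italian: 0.2 × (1−0.15) × 0.85 × (1−0.7) = 0.04335
catalan: 0.3 × (1−0.75) × 0.55 × (1−0.75) = 0.0103125
Highest score → italian.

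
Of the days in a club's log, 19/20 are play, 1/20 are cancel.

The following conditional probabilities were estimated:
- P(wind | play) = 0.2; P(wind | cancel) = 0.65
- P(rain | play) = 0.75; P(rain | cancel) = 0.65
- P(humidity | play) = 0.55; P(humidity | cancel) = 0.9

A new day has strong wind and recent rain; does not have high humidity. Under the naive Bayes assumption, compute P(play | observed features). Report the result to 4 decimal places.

play: 0.95 × 0.2 × 0.75 × (1−0.55) = 0.064125
cancel: 0.05 × 0.65 × 0.65 × (1−0.9) = 0.0021125
P(play | x) = 0.064125 / 0.0662375 ≈ 0.9681

0.9681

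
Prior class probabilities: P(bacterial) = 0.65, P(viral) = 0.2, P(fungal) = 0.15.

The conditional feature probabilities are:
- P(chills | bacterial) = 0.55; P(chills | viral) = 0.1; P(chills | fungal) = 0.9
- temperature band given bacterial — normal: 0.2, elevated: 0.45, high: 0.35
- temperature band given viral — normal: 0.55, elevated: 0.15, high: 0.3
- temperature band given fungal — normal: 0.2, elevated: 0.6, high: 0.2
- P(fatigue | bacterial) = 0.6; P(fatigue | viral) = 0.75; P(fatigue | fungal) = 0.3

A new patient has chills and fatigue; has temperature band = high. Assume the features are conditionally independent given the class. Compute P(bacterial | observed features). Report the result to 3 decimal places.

0.856

bacterial: 0.65 × 0.55 × 0.35 × 0.6 = 0.075075
viral: 0.2 × 0.1 × 0.3 × 0.75 = 0.0045
fungal: 0.15 × 0.9 × 0.2 × 0.3 = 0.0081
P(bacterial | x) = 0.075075 / 0.087675 ≈ 0.856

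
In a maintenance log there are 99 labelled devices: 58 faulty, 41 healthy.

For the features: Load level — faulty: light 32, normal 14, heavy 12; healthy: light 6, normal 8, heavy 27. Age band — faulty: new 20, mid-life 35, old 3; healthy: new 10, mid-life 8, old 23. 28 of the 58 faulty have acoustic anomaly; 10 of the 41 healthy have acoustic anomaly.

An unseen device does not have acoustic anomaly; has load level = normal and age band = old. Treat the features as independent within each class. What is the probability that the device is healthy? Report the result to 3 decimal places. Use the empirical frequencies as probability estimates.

faulty: (58/99) × (14/58) × (3/58) × (30/58) ≈ 0.00378337
healthy: (41/99) × (8/41) × (23/41) × (31/41) ≈ 0.0342749
P(healthy | x) = 0.0342749 / 0.03805827 ≈ 0.901

0.901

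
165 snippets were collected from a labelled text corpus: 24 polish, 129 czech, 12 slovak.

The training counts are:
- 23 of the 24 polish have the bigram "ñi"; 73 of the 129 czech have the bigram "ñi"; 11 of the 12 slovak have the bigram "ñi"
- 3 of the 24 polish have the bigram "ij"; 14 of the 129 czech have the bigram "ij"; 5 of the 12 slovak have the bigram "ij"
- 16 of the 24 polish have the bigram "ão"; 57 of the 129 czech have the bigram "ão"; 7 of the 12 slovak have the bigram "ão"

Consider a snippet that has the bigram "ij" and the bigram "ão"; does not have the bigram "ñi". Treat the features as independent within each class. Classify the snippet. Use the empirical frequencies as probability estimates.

czech

polish: (24/165) × (1/24) × (3/24) × (16/24) ≈ 0.000505051
czech: (129/165) × (56/129) × (14/129) × (57/129) ≈ 0.0162752
slovak: (12/165) × (1/12) × (5/12) × (7/12) ≈ 0.00147306
Highest score → czech.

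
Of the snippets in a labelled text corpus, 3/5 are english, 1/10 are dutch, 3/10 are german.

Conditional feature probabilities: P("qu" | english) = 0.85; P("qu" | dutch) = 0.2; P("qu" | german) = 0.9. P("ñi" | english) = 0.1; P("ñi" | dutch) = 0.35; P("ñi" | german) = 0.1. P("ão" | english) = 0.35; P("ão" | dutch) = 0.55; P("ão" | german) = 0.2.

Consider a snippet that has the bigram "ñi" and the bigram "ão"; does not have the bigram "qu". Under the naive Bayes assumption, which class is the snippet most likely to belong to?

english: 0.6 × (1−0.85) × 0.1 × 0.35 = 0.00315
dutch: 0.1 × (1−0.2) × 0.35 × 0.55 = 0.0154
german: 0.3 × (1−0.9) × 0.1 × 0.2 = 0.0006
Highest score → dutch.

dutch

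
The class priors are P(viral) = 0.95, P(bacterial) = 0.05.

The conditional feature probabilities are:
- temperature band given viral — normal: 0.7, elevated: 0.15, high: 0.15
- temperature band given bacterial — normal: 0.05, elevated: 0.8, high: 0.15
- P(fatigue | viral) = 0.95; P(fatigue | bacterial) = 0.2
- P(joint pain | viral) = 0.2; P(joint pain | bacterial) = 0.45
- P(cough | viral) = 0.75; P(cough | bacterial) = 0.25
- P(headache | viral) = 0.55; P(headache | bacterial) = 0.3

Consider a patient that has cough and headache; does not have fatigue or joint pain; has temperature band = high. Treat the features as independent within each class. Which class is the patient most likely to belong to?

viral

viral: 0.95 × 0.15 × (1−0.95) × (1−0.2) × 0.75 × 0.55 = 0.00235125
bacterial: 0.05 × 0.15 × (1−0.2) × (1−0.45) × 0.25 × 0.3 = 0.0002475
Highest score → viral.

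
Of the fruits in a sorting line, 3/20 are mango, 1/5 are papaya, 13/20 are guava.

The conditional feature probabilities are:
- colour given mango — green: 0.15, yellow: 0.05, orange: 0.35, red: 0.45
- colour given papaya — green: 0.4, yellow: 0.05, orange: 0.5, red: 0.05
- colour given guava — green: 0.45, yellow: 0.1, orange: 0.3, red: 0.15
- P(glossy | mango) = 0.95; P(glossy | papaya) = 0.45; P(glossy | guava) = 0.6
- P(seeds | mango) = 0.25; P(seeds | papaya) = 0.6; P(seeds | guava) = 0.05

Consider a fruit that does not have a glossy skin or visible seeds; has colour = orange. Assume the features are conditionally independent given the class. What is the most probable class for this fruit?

guava

mango: 0.15 × 0.35 × (1−0.95) × (1−0.25) = 0.00196875
papaya: 0.2 × 0.5 × (1−0.45) × (1−0.6) = 0.022
guava: 0.65 × 0.3 × (1−0.6) × (1−0.05) = 0.0741
Highest score → guava.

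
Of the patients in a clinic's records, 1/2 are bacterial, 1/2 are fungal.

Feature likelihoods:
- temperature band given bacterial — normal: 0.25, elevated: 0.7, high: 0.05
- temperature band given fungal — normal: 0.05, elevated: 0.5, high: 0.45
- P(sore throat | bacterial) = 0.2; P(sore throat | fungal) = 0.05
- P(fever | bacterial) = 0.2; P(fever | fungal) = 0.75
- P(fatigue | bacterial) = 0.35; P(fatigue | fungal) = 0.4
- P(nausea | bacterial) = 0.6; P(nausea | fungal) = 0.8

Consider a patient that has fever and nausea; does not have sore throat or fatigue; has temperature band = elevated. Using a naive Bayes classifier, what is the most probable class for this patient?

bacterial: 0.5 × 0.7 × (1−0.2) × 0.2 × (1−0.35) × 0.6 = 0.02184
fungal: 0.5 × 0.5 × (1−0.05) × 0.75 × (1−0.4) × 0.8 = 0.0855
Highest score → fungal.

fungal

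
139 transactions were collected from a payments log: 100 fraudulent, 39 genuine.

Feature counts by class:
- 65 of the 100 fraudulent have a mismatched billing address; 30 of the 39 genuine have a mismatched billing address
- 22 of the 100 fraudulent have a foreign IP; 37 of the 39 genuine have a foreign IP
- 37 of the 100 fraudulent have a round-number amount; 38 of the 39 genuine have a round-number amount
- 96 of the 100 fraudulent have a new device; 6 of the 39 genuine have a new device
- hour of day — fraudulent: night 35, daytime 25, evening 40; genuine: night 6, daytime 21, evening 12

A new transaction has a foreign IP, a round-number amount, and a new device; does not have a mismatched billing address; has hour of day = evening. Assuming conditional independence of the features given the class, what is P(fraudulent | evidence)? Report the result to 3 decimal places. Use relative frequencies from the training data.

0.735

fraudulent: (100/139) × (35/100) × (22/100) × (37/100) × (96/100) × (40/100) ≈ 0.00787062
genuine: (39/139) × (9/39) × (37/39) × (38/39) × (6/39) × (12/39) ≈ 0.00283326
P(fraudulent | x) = 0.00787062 / 0.01070388 ≈ 0.735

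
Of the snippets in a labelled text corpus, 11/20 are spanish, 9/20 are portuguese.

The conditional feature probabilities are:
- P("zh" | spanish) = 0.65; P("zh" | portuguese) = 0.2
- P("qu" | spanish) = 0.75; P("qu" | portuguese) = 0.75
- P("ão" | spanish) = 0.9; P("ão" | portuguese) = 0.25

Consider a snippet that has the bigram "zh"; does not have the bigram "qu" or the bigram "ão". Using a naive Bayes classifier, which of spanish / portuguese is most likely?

portuguese

spanish: 0.55 × 0.65 × (1−0.75) × (1−0.9) = 0.0089375
portuguese: 0.45 × 0.2 × (1−0.75) × (1−0.25) = 0.016875
Highest score → portuguese.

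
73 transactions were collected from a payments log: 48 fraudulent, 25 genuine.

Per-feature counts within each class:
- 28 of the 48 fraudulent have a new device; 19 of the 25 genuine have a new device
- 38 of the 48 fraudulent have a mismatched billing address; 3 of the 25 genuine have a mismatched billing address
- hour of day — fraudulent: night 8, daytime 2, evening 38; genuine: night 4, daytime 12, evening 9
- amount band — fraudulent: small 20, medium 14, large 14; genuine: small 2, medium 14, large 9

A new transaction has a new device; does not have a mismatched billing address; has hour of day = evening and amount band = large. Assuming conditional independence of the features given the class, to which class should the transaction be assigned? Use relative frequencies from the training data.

genuine

fraudulent: (48/73) × (28/48) × (10/48) × (38/48) × (14/48) ≈ 0.0184511
genuine: (25/73) × (19/25) × (22/25) × (9/25) × (9/25) ≈ 0.0296837
Highest score → genuine.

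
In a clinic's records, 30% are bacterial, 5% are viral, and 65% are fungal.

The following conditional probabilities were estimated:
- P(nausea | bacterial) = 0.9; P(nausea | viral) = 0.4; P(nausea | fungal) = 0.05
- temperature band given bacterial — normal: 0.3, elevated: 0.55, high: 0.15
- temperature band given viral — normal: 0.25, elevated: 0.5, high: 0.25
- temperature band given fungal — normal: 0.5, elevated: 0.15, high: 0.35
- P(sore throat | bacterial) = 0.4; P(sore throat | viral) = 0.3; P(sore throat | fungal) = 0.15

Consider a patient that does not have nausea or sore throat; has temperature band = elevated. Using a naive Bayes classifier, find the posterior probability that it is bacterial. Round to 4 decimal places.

0.0999

bacterial: 0.3 × (1−0.9) × 0.55 × (1−0.4) = 0.0099
viral: 0.05 × (1−0.4) × 0.5 × (1−0.3) = 0.0105
fungal: 0.65 × (1−0.05) × 0.15 × (1−0.15) = 0.07873125
P(bacterial | x) = 0.0099 / 0.09913125 ≈ 0.0999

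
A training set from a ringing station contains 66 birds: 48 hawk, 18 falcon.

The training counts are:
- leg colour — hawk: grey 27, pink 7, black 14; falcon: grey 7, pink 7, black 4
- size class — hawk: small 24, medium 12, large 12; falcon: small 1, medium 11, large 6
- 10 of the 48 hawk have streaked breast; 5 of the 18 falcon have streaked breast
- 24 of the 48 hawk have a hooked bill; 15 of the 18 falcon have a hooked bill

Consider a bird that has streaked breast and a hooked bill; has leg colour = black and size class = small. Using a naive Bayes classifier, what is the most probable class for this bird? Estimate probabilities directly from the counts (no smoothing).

hawk

hawk: (48/66) × (14/48) × (24/48) × (10/48) × (24/48) ≈ 0.011048
falcon: (18/66) × (4/18) × (1/18) × (5/18) × (15/18) ≈ 0.000779399
Highest score → hawk.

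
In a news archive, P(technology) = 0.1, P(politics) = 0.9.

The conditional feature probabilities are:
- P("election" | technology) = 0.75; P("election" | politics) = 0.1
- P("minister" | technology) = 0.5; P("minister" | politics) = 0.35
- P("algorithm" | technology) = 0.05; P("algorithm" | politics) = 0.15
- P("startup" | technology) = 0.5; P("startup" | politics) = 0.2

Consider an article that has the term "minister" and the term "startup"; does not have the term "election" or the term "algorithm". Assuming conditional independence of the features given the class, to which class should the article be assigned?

technology: 0.1 × (1−0.75) × 0.5 × (1−0.05) × 0.5 = 0.0059375
politics: 0.9 × (1−0.1) × 0.35 × (1−0.15) × 0.2 = 0.048195
Highest score → politics.

politics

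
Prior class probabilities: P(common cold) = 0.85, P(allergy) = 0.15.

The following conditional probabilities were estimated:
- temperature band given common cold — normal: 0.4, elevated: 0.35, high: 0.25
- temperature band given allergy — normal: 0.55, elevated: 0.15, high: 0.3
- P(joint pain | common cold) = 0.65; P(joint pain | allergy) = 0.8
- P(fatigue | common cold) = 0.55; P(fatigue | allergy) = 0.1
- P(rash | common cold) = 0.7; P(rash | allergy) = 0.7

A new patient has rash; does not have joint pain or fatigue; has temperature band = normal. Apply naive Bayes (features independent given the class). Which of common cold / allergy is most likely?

common cold

common cold: 0.85 × 0.4 × (1−0.65) × (1−0.55) × 0.7 = 0.037485
allergy: 0.15 × 0.55 × (1−0.8) × (1−0.1) × 0.7 = 0.010395
Highest score → common cold.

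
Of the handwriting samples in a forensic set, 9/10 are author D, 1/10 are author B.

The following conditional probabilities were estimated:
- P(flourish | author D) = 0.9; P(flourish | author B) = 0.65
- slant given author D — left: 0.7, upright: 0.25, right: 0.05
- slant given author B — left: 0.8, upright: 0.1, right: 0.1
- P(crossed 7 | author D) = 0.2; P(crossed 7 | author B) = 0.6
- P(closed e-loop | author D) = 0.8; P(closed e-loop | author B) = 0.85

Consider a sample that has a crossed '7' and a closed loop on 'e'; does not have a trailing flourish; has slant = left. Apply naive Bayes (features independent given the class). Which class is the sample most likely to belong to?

author B

author D: 0.9 × (1−0.9) × 0.7 × 0.2 × 0.8 = 0.01008
author B: 0.1 × (1−0.65) × 0.8 × 0.6 × 0.85 = 0.01428
Highest score → author B.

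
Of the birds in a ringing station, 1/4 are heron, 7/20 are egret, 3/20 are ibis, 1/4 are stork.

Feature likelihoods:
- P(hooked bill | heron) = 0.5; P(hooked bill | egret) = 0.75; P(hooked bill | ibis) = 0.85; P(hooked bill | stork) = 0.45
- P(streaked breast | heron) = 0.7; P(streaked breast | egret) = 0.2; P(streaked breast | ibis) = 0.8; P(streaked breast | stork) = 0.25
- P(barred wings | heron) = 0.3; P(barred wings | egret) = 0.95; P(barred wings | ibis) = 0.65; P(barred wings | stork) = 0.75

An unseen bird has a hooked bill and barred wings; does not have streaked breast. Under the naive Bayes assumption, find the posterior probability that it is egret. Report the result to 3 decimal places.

0.686

heron: 0.25 × 0.5 × (1−0.7) × 0.3 = 0.01125
egret: 0.35 × 0.75 × (1−0.2) × 0.95 = 0.1995
ibis: 0.15 × 0.85 × (1−0.8) × 0.65 = 0.016575
stork: 0.25 × 0.45 × (1−0.25) × 0.75 = 0.06328125
P(egret | x) = 0.1995 / 0.29060625 ≈ 0.686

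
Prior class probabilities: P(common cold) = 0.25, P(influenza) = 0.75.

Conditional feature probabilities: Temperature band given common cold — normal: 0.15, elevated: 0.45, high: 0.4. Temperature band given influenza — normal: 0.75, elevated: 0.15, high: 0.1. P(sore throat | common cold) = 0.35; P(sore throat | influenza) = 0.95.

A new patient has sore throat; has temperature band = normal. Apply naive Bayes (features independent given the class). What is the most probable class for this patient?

influenza

common cold: 0.25 × 0.15 × 0.35 = 0.013125
influenza: 0.75 × 0.75 × 0.95 = 0.534375
Highest score → influenza.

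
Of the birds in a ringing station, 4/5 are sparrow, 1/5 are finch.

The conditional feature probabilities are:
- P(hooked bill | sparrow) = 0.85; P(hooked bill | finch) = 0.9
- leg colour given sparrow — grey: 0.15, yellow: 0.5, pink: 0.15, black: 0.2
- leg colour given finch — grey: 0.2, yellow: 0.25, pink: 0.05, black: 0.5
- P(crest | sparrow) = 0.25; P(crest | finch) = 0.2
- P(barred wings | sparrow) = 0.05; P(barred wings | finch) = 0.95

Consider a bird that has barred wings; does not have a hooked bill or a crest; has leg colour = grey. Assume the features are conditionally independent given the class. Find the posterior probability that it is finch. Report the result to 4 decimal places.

0.8183

sparrow: 0.8 × (1−0.85) × 0.15 × (1−0.25) × 0.05 = 0.000675
finch: 0.2 × (1−0.9) × 0.2 × (1−0.2) × 0.95 = 0.00304
P(finch | x) = 0.00304 / 0.003715 ≈ 0.8183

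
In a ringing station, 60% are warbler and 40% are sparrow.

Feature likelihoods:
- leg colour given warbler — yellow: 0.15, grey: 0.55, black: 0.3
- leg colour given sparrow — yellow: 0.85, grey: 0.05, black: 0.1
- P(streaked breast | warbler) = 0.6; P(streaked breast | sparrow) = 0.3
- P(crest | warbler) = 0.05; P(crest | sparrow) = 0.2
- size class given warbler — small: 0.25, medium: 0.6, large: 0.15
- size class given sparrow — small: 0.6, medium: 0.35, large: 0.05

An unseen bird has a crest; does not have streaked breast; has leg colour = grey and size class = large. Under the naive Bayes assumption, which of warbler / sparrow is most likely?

warbler

warbler: 0.6 × 0.55 × (1−0.6) × 0.05 × 0.15 = 0.00099
sparrow: 0.4 × 0.05 × (1−0.3) × 0.2 × 0.05 = 0.00014
Highest score → warbler.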